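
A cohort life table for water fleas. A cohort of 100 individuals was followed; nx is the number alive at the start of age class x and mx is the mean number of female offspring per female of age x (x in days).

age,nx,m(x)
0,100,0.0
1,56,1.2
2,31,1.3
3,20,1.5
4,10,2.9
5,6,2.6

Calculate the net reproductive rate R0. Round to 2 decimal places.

lx = nx/n0 = nx/100: 1, 0.56, 0.31, 0.2, 0.1, 0.06
lx·mx by age: 0, 0.672, 0.403, 0.3, 0.29, 0.156
R0 = Σ lx·mx = 1.821 → 1.82

1.82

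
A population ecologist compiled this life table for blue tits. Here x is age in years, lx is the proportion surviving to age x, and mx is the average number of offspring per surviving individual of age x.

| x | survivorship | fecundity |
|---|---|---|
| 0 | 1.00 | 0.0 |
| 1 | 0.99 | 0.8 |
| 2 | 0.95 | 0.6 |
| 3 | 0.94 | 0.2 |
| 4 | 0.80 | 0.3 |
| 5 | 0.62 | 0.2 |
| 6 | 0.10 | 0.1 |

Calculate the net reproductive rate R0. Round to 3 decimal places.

lx·mx by age: 0, 0.792, 0.57, 0.188, 0.24, 0.124, 0.01
R0 = Σ lx·mx = 1.924 → 1.924

1.924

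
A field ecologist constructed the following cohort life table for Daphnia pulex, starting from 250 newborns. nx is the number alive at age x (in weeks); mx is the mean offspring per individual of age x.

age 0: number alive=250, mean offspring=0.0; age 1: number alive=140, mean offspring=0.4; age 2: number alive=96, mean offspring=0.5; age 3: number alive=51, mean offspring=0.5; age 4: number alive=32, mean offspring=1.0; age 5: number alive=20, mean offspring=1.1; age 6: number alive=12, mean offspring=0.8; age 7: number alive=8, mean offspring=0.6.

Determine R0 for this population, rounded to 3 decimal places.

0.792

lx = nx/n0 = nx/250: 1, 0.56, 0.384, 0.204, 0.128, 0.08, 0.048, 0.032
lx·mx by age: 0, 0.224, 0.192, 0.102, 0.128, 0.088, 0.0384, 0.0192
R0 = Σ lx·mx = 0.7916 → 0.792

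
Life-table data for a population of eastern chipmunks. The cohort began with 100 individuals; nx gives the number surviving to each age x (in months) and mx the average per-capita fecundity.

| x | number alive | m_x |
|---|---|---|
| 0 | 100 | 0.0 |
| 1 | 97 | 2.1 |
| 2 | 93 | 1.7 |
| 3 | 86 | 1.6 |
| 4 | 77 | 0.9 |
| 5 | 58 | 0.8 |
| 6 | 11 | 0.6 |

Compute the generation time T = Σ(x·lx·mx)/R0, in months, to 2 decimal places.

lx = nx/n0 = nx/100: 1, 0.97, 0.93, 0.86, 0.77, 0.58, 0.11
lx·mx: 0, 2.037, 1.581, 1.376, 0.693, 0.464, 0.066 → R0 = 6.217
x·lx·mx: 0, 2.037, 3.162, 4.128, 2.772, 2.32, 0.396 → Σ = 14.815
T = 14.815 / 6.217 = 2.382982… → 2.38

2.38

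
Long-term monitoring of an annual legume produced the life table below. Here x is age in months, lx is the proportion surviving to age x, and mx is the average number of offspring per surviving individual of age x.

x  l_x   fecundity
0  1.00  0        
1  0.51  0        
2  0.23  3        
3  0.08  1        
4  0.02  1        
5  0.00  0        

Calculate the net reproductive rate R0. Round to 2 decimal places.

0.79

lx·mx by age: 0, 0, 0.69, 0.08, 0.02, 0
R0 = Σ lx·mx = 0.79 → 0.79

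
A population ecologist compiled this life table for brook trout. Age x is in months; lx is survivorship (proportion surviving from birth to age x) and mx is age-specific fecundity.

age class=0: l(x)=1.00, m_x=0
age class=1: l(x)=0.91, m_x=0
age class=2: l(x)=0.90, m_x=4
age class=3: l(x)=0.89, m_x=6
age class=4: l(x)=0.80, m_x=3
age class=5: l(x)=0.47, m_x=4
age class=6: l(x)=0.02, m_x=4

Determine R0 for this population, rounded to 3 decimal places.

lx·mx by age: 0, 0, 3.6, 5.34, 2.4, 1.88, 0.08
R0 = Σ lx·mx = 13.3 → 13.300

13.300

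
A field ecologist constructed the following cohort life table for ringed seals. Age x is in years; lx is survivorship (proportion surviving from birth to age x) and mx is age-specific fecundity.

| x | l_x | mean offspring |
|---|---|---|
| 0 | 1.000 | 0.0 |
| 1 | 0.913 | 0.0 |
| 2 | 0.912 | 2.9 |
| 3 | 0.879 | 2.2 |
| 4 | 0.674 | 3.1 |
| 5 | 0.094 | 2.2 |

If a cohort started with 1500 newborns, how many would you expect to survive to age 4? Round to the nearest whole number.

1011

Expected survivors = N0 · l_4 = 1500 × 0.674 = 1011 → 1011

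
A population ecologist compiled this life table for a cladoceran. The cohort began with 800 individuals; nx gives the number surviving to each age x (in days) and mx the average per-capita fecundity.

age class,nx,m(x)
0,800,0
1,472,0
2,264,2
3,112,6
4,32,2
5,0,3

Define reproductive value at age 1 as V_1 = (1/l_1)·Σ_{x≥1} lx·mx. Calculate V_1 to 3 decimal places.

lx = nx/n0 = nx/800: 1, 0.59, 0.33, 0.14, 0.04, 0
lx·mx for x ≥ 1: 0, 0.66, 0.84, 0.08, 0 → sum = 1.58
V_1 = 1.58 / l_1 = 1.58 / 0.59 = 2.677966… → 2.678

2.678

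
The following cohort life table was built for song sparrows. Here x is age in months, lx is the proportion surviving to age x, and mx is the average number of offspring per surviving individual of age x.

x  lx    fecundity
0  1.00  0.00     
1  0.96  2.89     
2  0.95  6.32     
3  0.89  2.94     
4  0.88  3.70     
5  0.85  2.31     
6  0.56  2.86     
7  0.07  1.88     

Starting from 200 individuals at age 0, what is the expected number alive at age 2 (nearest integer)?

Expected survivors = N0 · l_2 = 200 × 0.95 = 190 → 190

190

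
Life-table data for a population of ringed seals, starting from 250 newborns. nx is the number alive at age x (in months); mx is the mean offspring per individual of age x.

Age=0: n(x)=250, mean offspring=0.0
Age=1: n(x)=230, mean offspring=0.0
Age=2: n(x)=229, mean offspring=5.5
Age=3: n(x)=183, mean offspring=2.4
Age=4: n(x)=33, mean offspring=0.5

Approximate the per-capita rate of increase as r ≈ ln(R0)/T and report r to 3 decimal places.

lx = nx/n0 = nx/250: 1, 0.92, 0.916, 0.732, 0.132
R0 = Σ lx·mx = 0 + 0 + 5.038 + 1.7568 + 0.066 = 6.8608
Σ x·lx·mx = 15.6104; T = 15.6104/6.8608 = 2.2753…
r ≈ ln(R0)/T = ln(6.8608)/2.2753… = 0.8464… → 0.846

0.846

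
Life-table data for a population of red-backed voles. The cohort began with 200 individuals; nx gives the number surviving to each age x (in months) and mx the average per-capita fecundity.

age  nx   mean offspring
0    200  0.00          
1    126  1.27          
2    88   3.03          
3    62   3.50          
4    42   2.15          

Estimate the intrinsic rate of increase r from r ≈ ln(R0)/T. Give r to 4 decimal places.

0.5595

lx = nx/n0 = nx/200: 1, 0.63, 0.44, 0.31, 0.21
R0 = Σ lx·mx = 0 + 0.8001 + 1.3332 + 1.085 + 0.4515 = 3.6698
Σ x·lx·mx = 8.5275; T = 8.5275/3.6698 = 2.3237…
r ≈ ln(R0)/T = ln(3.6698)/2.3237… = 0.559513… → 0.5595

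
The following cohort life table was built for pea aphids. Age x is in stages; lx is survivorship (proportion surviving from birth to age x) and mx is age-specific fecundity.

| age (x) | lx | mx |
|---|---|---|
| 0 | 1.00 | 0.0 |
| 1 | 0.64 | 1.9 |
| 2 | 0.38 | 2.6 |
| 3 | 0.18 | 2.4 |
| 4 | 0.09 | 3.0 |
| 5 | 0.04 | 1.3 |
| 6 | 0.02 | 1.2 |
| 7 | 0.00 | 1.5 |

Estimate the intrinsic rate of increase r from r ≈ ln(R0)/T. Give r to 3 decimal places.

0.546

R0 = Σ lx·mx = 0 + 1.216 + 0.988 + 0.432 + 0.27 + 0.052 + 0.024 + 0 = 2.982
Σ x·lx·mx = 5.972; T = 5.972/2.982 = 2.00268…
r ≈ ln(R0)/T = ln(2.982)/2.00268… = 0.54557… → 0.546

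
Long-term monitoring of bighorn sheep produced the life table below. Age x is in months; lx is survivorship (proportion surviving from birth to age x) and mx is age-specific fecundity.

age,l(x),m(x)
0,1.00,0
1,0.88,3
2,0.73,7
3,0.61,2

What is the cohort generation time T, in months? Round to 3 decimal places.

lx·mx: 0, 2.64, 5.11, 1.22 → R0 = 8.97
x·lx·mx: 0, 2.64, 10.22, 3.66 → Σ = 16.52
T = 16.52 / 8.97 = 1.841695… → 1.842

1.842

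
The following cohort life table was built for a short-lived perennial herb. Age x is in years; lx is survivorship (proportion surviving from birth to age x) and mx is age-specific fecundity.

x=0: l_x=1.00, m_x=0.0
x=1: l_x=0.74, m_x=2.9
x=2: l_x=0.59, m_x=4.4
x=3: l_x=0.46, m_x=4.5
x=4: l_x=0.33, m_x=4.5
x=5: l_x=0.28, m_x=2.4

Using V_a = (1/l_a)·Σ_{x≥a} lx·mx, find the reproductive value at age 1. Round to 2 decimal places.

lx·mx for x ≥ 1: 2.146, 2.596, 2.07, 1.485, 0.672 → sum = 8.969
V_1 = 8.969 / l_1 = 8.969 / 0.74 = 12.12027… → 12.12

12.12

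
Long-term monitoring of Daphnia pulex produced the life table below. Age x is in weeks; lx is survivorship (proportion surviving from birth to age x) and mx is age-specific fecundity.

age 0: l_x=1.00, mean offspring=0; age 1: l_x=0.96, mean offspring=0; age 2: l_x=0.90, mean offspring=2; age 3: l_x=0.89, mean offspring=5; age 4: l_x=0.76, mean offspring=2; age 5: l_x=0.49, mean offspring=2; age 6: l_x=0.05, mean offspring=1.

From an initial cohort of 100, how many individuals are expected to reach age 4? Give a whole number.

76

Expected survivors = N0 · l_4 = 100 × 0.76 = 76 → 76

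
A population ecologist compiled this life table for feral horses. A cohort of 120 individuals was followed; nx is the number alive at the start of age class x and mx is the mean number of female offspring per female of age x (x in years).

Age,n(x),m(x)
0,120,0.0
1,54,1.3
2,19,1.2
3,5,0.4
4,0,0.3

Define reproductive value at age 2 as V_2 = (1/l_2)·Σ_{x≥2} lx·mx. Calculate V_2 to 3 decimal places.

lx = nx/n0 = nx/120: 1, 0.45, 0.15833…, 0.04167…, 0
lx·mx for x ≥ 2: 0.19…, 0.016667…, 0 → sum = 0.206667…
V_2 = 0.206667… / l_2 = 0.206667… / 0.158333… = 1.305263… → 1.305

1.305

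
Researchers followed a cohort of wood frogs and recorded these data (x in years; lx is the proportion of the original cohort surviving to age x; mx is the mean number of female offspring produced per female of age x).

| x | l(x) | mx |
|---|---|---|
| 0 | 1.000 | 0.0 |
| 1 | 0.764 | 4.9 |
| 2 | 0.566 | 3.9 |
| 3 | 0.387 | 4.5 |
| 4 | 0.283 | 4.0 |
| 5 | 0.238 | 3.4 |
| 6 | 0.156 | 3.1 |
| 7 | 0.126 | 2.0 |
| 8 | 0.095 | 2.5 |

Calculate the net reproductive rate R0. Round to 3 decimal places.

10.607

lx·mx by age: 0, 3.7436, 2.2074, 1.7415, 1.132, 0.8092, 0.4836, 0.252, 0.2375
R0 = Σ lx·mx = 10.6068 → 10.607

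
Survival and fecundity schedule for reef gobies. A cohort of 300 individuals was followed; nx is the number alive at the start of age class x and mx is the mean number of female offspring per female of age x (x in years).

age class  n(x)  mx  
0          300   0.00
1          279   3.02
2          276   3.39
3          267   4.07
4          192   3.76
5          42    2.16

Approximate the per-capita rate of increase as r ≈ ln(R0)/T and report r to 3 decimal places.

0.989

lx = nx/n0 = nx/300: 1, 0.93, 0.92, 0.89, 0.64, 0.14
R0 = Σ lx·mx = 0 + 2.8086 + 3.1188 + 3.6223 + 2.4064 + 0.3024 = 12.2585
Σ x·lx·mx = 31.0507; T = 31.0507/12.2585 = 2.53299…
r ≈ ln(R0)/T = ln(12.2585)/2.53299… = 0.98943… → 0.989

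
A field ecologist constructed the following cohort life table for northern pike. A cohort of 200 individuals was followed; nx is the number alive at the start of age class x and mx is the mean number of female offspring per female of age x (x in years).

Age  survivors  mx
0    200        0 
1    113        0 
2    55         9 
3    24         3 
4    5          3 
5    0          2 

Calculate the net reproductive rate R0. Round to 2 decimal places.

2.91

lx = nx/n0 = nx/200: 1, 0.565, 0.275, 0.12, 0.025, 0
lx·mx by age: 0, 0, 2.475, 0.36, 0.075, 0
R0 = Σ lx·mx = 2.91 → 2.91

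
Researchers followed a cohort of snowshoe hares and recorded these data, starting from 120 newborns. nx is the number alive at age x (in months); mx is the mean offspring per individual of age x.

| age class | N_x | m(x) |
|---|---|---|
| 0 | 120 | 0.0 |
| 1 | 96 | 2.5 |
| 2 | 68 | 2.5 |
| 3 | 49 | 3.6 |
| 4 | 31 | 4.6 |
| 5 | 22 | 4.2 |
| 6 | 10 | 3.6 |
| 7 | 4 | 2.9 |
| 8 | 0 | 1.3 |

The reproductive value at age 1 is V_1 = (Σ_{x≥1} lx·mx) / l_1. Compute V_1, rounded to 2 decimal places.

9.05

lx = nx/n0 = nx/120: 1, 0.8, 0.56667…, 0.40833…, 0.25833…, 0.18333…, 0.08333…, 0.03333…, 0
lx·mx for x ≥ 1: 2, 1.416667…, 1.47…, 1.188333…, 0.77…, 0.3…, 0.096667…, 0 → sum = 7.241667…
V_1 = 7.241667… / l_1 = 7.241667… / 0.8 = 9.052083… → 9.05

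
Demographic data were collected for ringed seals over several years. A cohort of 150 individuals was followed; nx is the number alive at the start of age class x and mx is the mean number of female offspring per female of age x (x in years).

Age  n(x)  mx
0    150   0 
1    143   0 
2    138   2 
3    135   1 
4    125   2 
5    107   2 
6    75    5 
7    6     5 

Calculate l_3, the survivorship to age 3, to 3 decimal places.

l_3 = n_3/n_0 = 135/150 = 0.9 → 0.900

0.900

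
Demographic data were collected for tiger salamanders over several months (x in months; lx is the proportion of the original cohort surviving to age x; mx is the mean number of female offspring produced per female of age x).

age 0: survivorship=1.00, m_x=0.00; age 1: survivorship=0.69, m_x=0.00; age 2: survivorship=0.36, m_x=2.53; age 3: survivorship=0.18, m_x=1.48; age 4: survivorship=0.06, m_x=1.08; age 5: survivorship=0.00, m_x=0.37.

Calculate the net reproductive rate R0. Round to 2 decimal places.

lx·mx by age: 0, 0, 0.9108, 0.2664, 0.0648, 0
R0 = Σ lx·mx = 1.242 → 1.24

1.24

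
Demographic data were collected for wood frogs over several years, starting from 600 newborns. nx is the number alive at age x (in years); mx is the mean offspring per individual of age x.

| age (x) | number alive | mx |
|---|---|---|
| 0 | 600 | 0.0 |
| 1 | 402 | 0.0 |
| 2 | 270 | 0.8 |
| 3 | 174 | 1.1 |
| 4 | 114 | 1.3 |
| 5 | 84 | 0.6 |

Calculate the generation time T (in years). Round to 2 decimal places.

lx = nx/n0 = nx/600: 1, 0.67, 0.45, 0.29, 0.19, 0.14
lx·mx: 0, 0, 0.36, 0.319, 0.247, 0.084 → R0 = 1.01
x·lx·mx: 0, 0, 0.72, 0.957, 0.988, 0.42 → Σ = 3.085
T = 3.085 / 1.01 = 3.054455… → 3.05

3.05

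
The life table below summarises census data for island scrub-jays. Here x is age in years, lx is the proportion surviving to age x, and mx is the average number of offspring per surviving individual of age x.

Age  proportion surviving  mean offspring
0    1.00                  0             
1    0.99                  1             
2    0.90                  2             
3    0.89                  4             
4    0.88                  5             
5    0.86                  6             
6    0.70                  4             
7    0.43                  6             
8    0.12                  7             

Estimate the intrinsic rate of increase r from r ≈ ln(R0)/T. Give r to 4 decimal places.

0.6836

R0 = Σ lx·mx = 0 + 0.99 + 1.8 + 3.56 + 4.4 + 5.16 + 2.8 + 2.58 + 0.84 = 22.13
Σ x·lx·mx = 100.25; T = 100.25/22.13 = 4.53005…
r ≈ ln(R0)/T = ln(22.13)/4.53005… = 0.683642… → 0.6836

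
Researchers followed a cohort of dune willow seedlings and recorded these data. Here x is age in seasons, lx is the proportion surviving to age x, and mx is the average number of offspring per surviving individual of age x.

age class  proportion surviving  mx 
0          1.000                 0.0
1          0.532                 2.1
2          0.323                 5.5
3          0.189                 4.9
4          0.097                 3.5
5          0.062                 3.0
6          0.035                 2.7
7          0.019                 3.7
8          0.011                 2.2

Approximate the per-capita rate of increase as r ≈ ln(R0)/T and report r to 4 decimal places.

0.6237

R0 = Σ lx·mx = 0 + 1.1172 + 1.7765 + 0.9261 + 0.3395 + 0.186 + 0.0945 + 0.0703 + 0.0242 = 4.5343
Σ x·lx·mx = 10.9892; T = 10.9892/4.5343 = 2.42357…
r ≈ ln(R0)/T = ln(4.5343)/2.42357… = 0.623737… → 0.6237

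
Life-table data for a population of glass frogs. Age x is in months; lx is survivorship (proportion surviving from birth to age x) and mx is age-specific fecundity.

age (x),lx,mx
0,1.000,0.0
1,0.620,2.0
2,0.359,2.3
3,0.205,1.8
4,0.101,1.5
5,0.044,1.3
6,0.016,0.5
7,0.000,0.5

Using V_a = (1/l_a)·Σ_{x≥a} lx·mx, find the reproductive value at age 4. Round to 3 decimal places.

2.146

lx·mx for x ≥ 4: 0.1515, 0.0572, 0.008, 0 → sum = 0.2167
V_4 = 0.2167 / l_4 = 0.2167 / 0.101 = 2.145545… → 2.146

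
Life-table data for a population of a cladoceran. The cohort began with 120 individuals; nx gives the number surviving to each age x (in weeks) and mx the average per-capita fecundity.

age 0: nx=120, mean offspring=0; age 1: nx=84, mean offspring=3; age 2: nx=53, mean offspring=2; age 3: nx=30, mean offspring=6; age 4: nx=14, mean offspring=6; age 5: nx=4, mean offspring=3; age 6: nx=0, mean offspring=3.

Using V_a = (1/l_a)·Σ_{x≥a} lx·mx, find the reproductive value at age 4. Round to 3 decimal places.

lx = nx/n0 = nx/120: 1, 0.7, 0.44167…, 0.25, 0.11667…, 0.03333…, 0
lx·mx for x ≥ 4: 0.7…, 0.1…, 0 → sum = 0.8…
V_4 = 0.8… / l_4 = 0.8… / 0.116667… = 6.857143… → 6.857

6.857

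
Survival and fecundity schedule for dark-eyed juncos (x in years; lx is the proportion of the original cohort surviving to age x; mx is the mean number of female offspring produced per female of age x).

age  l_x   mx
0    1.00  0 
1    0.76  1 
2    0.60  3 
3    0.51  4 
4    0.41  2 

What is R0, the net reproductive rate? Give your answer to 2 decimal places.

5.42

lx·mx by age: 0, 0.76, 1.8, 2.04, 0.82
R0 = Σ lx·mx = 5.42 → 5.42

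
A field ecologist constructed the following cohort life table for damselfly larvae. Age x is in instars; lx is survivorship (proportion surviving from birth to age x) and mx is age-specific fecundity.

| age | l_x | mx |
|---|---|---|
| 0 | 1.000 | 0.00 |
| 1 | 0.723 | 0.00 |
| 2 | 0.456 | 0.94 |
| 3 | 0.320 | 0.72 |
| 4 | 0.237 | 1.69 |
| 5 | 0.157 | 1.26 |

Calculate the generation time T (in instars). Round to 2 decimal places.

3.29

lx·mx: 0, 0, 0.42864, 0.2304, 0.40053, 0.19782 → R0 = 1.25739
x·lx·mx: 0, 0, 0.85728, 0.6912, 1.60212, 0.9891 → Σ = 4.1397
T = 4.1397 / 1.25739 = 3.292296… → 3.29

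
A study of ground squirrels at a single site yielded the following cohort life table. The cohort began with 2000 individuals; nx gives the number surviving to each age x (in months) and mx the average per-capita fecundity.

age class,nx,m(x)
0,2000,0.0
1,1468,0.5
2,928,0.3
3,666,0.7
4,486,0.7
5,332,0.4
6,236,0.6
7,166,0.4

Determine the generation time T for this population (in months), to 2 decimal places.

2.79

lx = nx/n0 = nx/2000: 1, 0.734, 0.464, 0.333, 0.243, 0.166, 0.118, 0.083
lx·mx: 0, 0.367, 0.1392, 0.2331, 0.1701, 0.0664, 0.0708, 0.0332 → R0 = 1.0798
x·lx·mx: 0, 0.367, 0.2784, 0.6993, 0.6804, 0.332, 0.4248, 0.2324 → Σ = 3.0143
T = 3.0143 / 1.0798 = 2.791535… → 2.79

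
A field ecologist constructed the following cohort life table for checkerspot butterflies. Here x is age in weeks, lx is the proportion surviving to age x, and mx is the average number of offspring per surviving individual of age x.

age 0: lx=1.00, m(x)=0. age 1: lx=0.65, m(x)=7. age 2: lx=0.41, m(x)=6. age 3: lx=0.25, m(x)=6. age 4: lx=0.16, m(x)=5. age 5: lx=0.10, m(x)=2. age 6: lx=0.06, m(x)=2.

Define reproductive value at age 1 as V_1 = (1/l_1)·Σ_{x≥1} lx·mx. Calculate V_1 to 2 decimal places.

14.82

lx·mx for x ≥ 1: 4.55, 2.46, 1.5, 0.8, 0.2, 0.12 → sum = 9.63
V_1 = 9.63 / l_1 = 9.63 / 0.65 = 14.815385… → 14.82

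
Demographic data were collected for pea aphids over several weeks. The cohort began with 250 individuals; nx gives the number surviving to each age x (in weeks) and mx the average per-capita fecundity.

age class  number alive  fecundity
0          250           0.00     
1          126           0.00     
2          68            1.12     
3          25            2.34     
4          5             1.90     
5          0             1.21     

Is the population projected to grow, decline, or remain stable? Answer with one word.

declining

lx = nx/n0 = nx/250: 1, 0.504, 0.272, 0.1, 0.02, 0
R0 = Σ lx·mx = 0 + 0 + 0.30464 + 0.234 + 0.038 + 0 = 0.57664
R0 < 1, so the population is declining.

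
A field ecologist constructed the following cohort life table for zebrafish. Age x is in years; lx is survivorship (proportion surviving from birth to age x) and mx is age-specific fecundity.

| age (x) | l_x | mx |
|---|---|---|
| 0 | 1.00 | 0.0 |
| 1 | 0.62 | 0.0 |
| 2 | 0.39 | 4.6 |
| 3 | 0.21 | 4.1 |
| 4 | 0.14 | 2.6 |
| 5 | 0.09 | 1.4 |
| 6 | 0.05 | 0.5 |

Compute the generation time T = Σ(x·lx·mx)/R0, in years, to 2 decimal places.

2.65

lx·mx: 0, 0, 1.794, 0.861, 0.364, 0.126, 0.025 → R0 = 3.17
x·lx·mx: 0, 0, 3.588, 2.583, 1.456, 0.63, 0.15 → Σ = 8.407
T = 8.407 / 3.17 = 2.65205… → 2.65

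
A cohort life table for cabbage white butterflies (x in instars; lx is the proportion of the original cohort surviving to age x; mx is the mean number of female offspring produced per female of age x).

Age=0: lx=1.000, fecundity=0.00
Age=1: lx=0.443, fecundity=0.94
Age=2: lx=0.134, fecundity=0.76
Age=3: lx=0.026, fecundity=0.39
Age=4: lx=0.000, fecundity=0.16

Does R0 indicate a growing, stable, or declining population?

R0 = Σ lx·mx = 0 + 0.41642 + 0.10184 + 0.01014 + 0 = 0.5284
R0 < 1, so the population is declining.

declining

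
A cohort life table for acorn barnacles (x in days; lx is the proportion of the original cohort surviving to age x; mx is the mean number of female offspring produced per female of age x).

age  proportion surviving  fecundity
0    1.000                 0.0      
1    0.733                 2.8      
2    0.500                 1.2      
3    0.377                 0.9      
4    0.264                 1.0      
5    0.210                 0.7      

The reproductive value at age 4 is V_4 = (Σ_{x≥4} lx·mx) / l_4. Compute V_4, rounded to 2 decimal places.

lx·mx for x ≥ 4: 0.264, 0.147 → sum = 0.411
V_4 = 0.411 / l_4 = 0.411 / 0.264 = 1.556818… → 1.56

1.56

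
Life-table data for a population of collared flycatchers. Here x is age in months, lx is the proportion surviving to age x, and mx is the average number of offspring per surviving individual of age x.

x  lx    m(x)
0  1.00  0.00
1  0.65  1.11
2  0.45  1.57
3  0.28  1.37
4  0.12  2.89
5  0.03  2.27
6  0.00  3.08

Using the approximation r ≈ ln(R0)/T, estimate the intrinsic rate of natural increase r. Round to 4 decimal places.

R0 = Σ lx·mx = 0 + 0.7215 + 0.7065 + 0.3836 + 0.3468 + 0.0681 + 0 = 2.2265
Σ x·lx·mx = 5.013; T = 5.013/2.2265 = 2.25152…
r ≈ ln(R0)/T = ln(2.2265)/2.25152… = 0.355508… → 0.3555

0.3555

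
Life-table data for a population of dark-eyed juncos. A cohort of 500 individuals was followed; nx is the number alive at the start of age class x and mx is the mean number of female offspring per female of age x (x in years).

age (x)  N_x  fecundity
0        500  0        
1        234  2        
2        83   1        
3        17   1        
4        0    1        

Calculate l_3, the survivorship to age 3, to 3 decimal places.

l_3 = n_3/n_0 = 17/500 = 0.034 → 0.034

0.034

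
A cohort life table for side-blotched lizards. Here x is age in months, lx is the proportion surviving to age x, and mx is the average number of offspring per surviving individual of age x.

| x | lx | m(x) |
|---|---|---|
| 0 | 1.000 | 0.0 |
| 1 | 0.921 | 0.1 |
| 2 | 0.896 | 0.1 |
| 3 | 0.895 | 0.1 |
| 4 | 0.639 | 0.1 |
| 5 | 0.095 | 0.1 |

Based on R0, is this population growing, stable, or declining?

declining

R0 = Σ lx·mx = 0 + 0.0921 + 0.0896 + 0.0895 + 0.0639 + 0.0095 = 0.3446
R0 < 1, so the population is declining.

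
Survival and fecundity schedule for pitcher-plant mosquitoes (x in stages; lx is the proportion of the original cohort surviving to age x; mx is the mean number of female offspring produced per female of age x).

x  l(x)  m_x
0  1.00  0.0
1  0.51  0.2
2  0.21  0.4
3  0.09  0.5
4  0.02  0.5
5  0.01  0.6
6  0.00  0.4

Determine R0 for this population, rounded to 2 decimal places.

0.25

lx·mx by age: 0, 0.102, 0.084, 0.045, 0.01, 0.006, 0
R0 = Σ lx·mx = 0.247 → 0.25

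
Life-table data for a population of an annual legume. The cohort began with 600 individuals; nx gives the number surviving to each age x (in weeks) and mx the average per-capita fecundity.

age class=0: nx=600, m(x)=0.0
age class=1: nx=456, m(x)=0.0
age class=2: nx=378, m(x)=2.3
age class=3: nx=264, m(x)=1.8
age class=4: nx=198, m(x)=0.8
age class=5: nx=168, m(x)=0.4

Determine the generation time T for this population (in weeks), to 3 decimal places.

2.633

lx = nx/n0 = nx/600: 1, 0.76, 0.63, 0.44, 0.33, 0.28
lx·mx: 0, 0, 1.449, 0.792, 0.264, 0.112 → R0 = 2.617
x·lx·mx: 0, 0, 2.898, 2.376, 1.056, 0.56 → Σ = 6.89
T = 6.89 / 2.617 = 2.632786… → 2.633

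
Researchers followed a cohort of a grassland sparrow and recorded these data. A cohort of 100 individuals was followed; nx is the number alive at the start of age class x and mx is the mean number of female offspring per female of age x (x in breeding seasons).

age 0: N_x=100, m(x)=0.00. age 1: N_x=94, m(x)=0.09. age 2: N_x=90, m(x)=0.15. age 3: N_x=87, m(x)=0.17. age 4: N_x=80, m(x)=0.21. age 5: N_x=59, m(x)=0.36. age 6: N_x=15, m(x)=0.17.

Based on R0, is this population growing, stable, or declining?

declining

lx = nx/n0 = nx/100: 1, 0.94, 0.9, 0.87, 0.8, 0.59, 0.15
R0 = Σ lx·mx = 0 + 0.0846 + 0.135 + 0.1479 + 0.168 + 0.2124 + 0.0255 = 0.7734
R0 < 1, so the population is declining.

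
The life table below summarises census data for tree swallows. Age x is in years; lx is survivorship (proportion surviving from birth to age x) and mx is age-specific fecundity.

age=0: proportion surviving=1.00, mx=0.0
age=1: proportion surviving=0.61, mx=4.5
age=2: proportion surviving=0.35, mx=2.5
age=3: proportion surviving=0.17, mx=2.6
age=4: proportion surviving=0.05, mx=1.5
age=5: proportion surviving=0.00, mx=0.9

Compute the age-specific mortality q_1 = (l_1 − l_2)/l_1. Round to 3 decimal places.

0.426

q_1 = (l_1 − l_2) / l_1 = (0.61 − 0.35) / 0.61
     = 0.26 / 0.61 = 0.42623… → 0.426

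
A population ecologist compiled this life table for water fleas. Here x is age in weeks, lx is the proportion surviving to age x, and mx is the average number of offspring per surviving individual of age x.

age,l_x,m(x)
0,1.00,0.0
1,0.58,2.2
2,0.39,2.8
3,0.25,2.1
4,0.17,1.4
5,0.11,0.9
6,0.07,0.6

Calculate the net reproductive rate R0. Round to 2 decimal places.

lx·mx by age: 0, 1.276, 1.092, 0.525, 0.238, 0.099, 0.042
R0 = Σ lx·mx = 3.272 → 3.27

3.27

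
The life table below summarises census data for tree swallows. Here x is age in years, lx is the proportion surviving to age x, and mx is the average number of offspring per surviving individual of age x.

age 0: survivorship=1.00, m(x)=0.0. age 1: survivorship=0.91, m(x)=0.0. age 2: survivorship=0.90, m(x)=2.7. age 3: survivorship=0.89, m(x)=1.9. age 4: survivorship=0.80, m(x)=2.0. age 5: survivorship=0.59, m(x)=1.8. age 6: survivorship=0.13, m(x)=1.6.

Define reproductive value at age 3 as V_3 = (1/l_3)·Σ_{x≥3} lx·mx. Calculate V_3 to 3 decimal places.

lx·mx for x ≥ 3: 1.691, 1.6, 1.062, 0.208 → sum = 4.561
V_3 = 4.561 / l_3 = 4.561 / 0.89 = 5.124719… → 5.125

5.125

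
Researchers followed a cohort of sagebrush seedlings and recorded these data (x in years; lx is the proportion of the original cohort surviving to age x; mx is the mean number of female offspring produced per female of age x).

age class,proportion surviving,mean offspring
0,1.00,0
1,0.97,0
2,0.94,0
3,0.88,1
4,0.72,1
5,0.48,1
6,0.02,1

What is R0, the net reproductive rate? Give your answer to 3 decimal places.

lx·mx by age: 0, 0, 0, 0.88, 0.72, 0.48, 0.02
R0 = Σ lx·mx = 2.1 → 2.100

2.100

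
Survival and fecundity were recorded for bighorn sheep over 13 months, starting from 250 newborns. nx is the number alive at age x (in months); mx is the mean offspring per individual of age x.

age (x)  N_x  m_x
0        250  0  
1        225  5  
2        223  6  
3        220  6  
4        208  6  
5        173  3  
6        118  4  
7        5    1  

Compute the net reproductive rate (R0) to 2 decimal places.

lx = nx/n0 = nx/250: 1, 0.9, 0.892, 0.88, 0.832, 0.692, 0.472, 0.02
lx·mx by age: 0, 4.5, 5.352, 5.28, 4.992, 2.076, 1.888, 0.02
R0 = Σ lx·mx = 24.108 → 24.11

24.11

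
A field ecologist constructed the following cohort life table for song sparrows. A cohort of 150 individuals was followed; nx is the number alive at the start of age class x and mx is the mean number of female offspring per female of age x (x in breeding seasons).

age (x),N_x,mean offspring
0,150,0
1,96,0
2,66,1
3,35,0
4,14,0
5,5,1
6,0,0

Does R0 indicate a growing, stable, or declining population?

lx = nx/n0 = nx/150: 1, 0.64, 0.44, 0.23333…, 0.09333…, 0.03333…, 0
R0 = Σ lx·mx = 0 + 0 + 0.44 + 0 + 0 + 0.033333… + 0 = 0.473333…
R0 < 1, so the population is declining.

declining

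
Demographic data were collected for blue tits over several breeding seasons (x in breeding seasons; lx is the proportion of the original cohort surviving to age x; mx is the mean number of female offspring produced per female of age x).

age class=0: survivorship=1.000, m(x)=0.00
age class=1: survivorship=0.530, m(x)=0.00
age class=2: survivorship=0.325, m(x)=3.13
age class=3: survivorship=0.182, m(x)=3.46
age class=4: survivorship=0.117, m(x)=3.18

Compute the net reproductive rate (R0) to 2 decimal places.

2.02

lx·mx by age: 0, 0, 1.01725, 0.62972, 0.37206
R0 = Σ lx·mx = 2.01903 → 2.02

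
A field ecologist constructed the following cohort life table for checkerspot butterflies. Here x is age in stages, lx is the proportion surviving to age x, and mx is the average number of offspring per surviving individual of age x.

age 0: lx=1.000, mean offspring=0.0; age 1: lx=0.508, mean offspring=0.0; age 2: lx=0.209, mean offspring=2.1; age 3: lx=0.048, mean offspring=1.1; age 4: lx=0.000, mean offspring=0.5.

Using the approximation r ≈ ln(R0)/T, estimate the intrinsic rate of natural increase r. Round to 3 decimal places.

-0.337

R0 = Σ lx·mx = 0 + 0 + 0.4389 + 0.0528 + 0 = 0.4917
Σ x·lx·mx = 1.0362; T = 1.0362/0.4917 = 2.10738…
r ≈ ln(R0)/T = ln(0.4917)/2.10738… = -0.33686… → -0.337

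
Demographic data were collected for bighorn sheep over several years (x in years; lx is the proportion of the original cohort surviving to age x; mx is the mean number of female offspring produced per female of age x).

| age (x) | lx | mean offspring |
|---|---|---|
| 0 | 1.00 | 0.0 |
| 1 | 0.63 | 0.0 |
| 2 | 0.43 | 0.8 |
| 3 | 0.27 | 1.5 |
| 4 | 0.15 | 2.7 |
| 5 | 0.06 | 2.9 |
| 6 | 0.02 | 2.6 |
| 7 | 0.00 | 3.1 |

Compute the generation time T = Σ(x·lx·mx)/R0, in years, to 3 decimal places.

lx·mx: 0, 0, 0.344, 0.405, 0.405, 0.174, 0.052, 0 → R0 = 1.38
x·lx·mx: 0, 0, 0.688, 1.215, 1.62, 0.87, 0.312, 0 → Σ = 4.705
T = 4.705 / 1.38 = 3.40942… → 3.409

3.409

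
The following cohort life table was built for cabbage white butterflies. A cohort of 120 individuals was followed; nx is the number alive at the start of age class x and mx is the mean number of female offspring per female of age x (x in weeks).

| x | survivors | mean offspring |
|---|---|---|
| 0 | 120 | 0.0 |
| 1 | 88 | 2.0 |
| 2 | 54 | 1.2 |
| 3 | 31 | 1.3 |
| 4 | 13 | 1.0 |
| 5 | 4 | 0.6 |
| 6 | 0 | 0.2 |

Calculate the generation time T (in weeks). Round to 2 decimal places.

1.65

lx = nx/n0 = nx/120: 1, 0.73333…, 0.45, 0.25833…, 0.10833…, 0.03333…, 0
lx·mx: 0, 1.466667…, 0.54, 0.335833…, 0.108333…, 0.02…, 0 → R0 = 2.470833…
x·lx·mx: 0, 1.466667…, 1.08, 1.0075…, 0.433333…, 0.1…, 0 → Σ = 4.0875…
T = 4.0875… / 2.470833… = 1.6543… → 1.65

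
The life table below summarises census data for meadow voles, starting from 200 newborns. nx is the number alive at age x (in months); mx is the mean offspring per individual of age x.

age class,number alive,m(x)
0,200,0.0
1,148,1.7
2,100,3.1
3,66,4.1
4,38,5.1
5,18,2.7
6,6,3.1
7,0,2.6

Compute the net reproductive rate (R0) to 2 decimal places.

5.47

lx = nx/n0 = nx/200: 1, 0.74, 0.5, 0.33, 0.19, 0.09, 0.03, 0
lx·mx by age: 0, 1.258, 1.55, 1.353, 0.969, 0.243, 0.093, 0
R0 = Σ lx·mx = 5.466 → 5.47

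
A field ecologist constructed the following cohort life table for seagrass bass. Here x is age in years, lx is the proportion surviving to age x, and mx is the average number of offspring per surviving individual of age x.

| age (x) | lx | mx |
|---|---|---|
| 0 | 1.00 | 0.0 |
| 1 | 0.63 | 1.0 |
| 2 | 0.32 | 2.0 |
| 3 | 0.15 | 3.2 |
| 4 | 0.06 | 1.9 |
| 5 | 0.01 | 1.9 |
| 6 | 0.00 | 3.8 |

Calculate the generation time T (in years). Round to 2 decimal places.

lx·mx: 0, 0.63, 0.64, 0.48, 0.114, 0.019, 0 → R0 = 1.883
x·lx·mx: 0, 0.63, 1.28, 1.44, 0.456, 0.095, 0 → Σ = 3.901
T = 3.901 / 1.883 = 2.071694… → 2.07

2.07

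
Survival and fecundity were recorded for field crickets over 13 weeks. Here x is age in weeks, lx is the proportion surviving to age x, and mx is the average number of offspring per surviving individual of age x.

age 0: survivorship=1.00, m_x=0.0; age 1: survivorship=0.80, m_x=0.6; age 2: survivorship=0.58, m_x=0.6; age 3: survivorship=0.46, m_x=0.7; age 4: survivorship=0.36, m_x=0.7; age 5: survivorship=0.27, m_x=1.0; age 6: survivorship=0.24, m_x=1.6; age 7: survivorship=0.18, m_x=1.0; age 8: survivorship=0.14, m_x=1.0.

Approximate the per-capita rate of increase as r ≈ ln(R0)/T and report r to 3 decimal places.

0.224

R0 = Σ lx·mx = 0 + 0.48 + 0.348 + 0.322 + 0.252 + 0.27 + 0.384 + 0.18 + 0.14 = 2.376
Σ x·lx·mx = 9.184; T = 9.184/2.376 = 3.86532…
r ≈ ln(R0)/T = ln(2.376)/3.86532… = 0.22389… → 0.224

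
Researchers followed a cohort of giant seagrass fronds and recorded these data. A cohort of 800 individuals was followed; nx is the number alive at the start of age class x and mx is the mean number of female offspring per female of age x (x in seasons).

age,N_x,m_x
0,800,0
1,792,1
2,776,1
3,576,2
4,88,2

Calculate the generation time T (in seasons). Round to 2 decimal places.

lx = nx/n0 = nx/800: 1, 0.99, 0.97, 0.72, 0.11
lx·mx: 0, 0.99, 0.97, 1.44, 0.22 → R0 = 3.62
x·lx·mx: 0, 0.99, 1.94, 4.32, 0.88 → Σ = 8.13
T = 8.13 / 3.62 = 2.245856… → 2.25

2.25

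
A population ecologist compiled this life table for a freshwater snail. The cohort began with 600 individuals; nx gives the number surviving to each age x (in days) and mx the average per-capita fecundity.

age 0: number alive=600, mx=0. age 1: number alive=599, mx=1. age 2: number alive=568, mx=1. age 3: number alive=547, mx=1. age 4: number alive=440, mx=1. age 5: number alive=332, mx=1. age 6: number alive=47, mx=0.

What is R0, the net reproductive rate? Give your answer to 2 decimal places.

lx = nx/n0 = nx/600: 1, 0.99833…, 0.94667…, 0.91167…, 0.73333…, 0.55333…, 0.07833…
lx·mx by age: 0, 0.998333…, 0.946667…, 0.911667…, 0.733333…, 0.553333…, 0
R0 = Σ lx·mx = 4.143333… → 4.14

4.14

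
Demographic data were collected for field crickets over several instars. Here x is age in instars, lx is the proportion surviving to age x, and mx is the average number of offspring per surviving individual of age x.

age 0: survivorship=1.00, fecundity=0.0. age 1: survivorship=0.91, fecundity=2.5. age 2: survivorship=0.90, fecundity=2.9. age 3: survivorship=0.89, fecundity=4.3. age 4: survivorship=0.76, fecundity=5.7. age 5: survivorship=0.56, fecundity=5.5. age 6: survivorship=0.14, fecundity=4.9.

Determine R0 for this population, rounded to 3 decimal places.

16.810

lx·mx by age: 0, 2.275, 2.61, 3.827, 4.332, 3.08, 0.686
R0 = Σ lx·mx = 16.81 → 16.810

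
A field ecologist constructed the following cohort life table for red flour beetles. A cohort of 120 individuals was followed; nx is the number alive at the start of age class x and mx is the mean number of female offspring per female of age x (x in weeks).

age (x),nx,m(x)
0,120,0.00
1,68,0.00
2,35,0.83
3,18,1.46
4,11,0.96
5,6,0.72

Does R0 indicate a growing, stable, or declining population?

lx = nx/n0 = nx/120: 1, 0.56667…, 0.29167…, 0.15, 0.09167…, 0.05
R0 = Σ lx·mx = 0 + 0 + 0.242083… + 0.219 + 0.088… + 0.036 = 0.585083…
R0 < 1, so the population is declining.

declining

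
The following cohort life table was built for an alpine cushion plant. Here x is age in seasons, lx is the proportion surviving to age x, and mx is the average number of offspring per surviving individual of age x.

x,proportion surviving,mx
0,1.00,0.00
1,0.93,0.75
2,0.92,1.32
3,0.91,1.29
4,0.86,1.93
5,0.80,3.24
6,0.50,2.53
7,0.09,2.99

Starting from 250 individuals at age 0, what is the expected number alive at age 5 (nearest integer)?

Expected survivors = N0 · l_5 = 250 × 0.80 = 200 → 200

200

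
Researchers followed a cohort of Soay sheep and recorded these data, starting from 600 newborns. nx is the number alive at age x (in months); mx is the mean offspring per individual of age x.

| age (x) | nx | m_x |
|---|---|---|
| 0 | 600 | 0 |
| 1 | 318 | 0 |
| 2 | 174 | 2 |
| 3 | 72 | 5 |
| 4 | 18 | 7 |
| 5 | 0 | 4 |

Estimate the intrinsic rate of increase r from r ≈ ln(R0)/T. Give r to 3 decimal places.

0.120

lx = nx/n0 = nx/600: 1, 0.53, 0.29, 0.12, 0.03, 0
R0 = Σ lx·mx = 0 + 0 + 0.58 + 0.6 + 0.21 + 0 = 1.39
Σ x·lx·mx = 3.8; T = 3.8/1.39 = 2.73381…
r ≈ ln(R0)/T = ln(1.39)/2.73381… = 0.12046… → 0.120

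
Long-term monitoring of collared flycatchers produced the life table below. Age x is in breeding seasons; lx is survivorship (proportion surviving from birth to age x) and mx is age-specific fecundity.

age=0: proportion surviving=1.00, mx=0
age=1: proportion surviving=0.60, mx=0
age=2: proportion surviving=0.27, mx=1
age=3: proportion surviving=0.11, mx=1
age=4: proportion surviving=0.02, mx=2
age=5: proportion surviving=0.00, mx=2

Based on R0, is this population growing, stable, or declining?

R0 = Σ lx·mx = 0 + 0 + 0.27 + 0.11 + 0.04 + 0 = 0.42
R0 < 1, so the population is declining.

declining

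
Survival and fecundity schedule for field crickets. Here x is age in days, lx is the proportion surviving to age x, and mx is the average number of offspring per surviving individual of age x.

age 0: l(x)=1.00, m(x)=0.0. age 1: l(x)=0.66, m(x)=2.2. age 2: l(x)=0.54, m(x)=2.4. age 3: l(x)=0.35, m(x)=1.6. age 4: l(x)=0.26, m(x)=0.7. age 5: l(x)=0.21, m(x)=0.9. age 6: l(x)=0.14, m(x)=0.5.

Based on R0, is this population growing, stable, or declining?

R0 = Σ lx·mx = 0 + 1.452 + 1.296 + 0.56 + 0.182 + 0.189 + 0.07 = 3.749
R0 > 1, so the population is growing.

growing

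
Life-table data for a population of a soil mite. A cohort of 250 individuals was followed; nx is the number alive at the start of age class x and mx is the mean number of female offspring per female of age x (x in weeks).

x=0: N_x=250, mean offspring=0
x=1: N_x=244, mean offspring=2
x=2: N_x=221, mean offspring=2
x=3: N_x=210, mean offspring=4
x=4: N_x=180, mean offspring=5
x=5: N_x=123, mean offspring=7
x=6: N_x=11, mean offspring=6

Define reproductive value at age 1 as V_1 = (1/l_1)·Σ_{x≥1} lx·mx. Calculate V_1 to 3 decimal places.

lx = nx/n0 = nx/250: 1, 0.976, 0.884, 0.84, 0.72, 0.492, 0.044
lx·mx for x ≥ 1: 1.952, 1.768, 3.36, 3.6, 3.444, 0.264 → sum = 14.388
V_1 = 14.388 / l_1 = 14.388 / 0.976 = 14.741803… → 14.742

14.742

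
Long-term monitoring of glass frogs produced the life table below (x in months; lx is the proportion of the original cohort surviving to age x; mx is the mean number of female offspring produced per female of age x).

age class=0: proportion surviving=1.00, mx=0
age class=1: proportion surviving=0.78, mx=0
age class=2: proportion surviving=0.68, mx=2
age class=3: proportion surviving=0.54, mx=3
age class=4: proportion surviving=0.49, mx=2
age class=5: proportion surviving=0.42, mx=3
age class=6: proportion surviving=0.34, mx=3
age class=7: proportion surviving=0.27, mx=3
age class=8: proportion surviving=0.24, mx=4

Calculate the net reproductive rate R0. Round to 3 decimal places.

8.010

lx·mx by age: 0, 0, 1.36, 1.62, 0.98, 1.26, 1.02, 0.81, 0.96
R0 = Σ lx·mx = 8.01 → 8.010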